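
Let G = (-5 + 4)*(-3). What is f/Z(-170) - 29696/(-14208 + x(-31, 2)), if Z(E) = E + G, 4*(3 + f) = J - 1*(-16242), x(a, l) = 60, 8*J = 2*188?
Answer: -52612517/2362716 ≈ -22.268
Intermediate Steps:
J = 47 (J = (2*188)/8 = (1/8)*376 = 47)
G = 3 (G = -1*(-3) = 3)
f = 16277/4 (f = -3 + (47 - 1*(-16242))/4 = -3 + (47 + 16242)/4 = -3 + (1/4)*16289 = -3 + 16289/4 = 16277/4 ≈ 4069.3)
Z(E) = 3 + E (Z(E) = E + 3 = 3 + E)
f/Z(-170) - 29696/(-14208 + x(-31, 2)) = 16277/(4*(3 - 170)) - 29696/(-14208 + 60) = (16277/4)/(-167) - 29696/(-14148) = (16277/4)*(-1/167) - 29696*(-1/14148) = -16277/668 + 7424/3537 = -52612517/2362716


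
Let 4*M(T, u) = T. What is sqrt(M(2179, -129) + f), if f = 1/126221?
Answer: 3*sqrt(3857251533047)/252442 ≈ 23.340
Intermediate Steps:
M(T, u) = T/4
f = 1/126221 ≈ 7.9226e-6
sqrt(M(2179, -129) + f) = sqrt((1/4)*2179 + 1/126221) = sqrt(2179/4 + 1/126221) = sqrt(275035563/504884) = 3*sqrt(3857251533047)/252442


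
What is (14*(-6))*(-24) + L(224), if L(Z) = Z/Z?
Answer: 2017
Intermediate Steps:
L(Z) = 1
(14*(-6))*(-24) + L(224) = (14*(-6))*(-24) + 1 = -84*(-24) + 1 = 2016 + 1 = 2017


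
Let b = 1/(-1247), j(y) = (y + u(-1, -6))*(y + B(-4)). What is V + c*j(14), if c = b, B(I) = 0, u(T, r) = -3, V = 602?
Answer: 750540/1247 ≈ 601.88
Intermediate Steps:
j(y) = y*(-3 + y) (j(y) = (y - 3)*(y + 0) = (-3 + y)*y = y*(-3 + y))
b = -1/1247 ≈ -0.00080192
c = -1/1247 ≈ -0.00080192
V + c*j(14) = 602 - 14*(-3 + 14)/1247 = 602 - 14*11/1247 = 602 - 1/1247*154 = 602 - 154/1247 = 750540/1247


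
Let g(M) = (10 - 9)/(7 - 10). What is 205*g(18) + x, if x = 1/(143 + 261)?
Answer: -82817/1212 ≈ -68.331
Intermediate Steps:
x = 1/404 ≈ 0.0024752
g(M) = -1/3 (g(M) = 1/(-3) = 1*(-1/3) = -1/3)
205*g(18) + x = 205*(-1/3) + 1/404 = -205/3 + 1/404 = -82817/1212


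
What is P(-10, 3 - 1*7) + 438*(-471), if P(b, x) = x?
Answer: -206302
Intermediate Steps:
P(-10, 3 - 1*7) + 438*(-471) = (3 - 1*7) + 438*(-471) = (3 - 7) - 206298 = -4 - 206298 = -206302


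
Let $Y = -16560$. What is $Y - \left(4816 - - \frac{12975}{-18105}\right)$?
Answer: $- \frac{25799967}{1207} \approx -21375.0$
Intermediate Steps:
$Y - \left(4816 - - \frac{12975}{-18105}\right) = -16560 - \left(4816 - - \frac{12975}{-18105}\right) = -16560 - \left(4816 - \left(-12975\right) \left(- \frac{1}{18105}\right)\right) = -16560 - \left(4816 - \frac{865}{1207}\right) = -16560 - \frac{5812047}{1207} = - \frac{25799967}{1207}$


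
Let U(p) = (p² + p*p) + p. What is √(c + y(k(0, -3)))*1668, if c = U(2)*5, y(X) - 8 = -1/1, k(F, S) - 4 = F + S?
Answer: 1668*√57 ≈ 12593.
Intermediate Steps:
U(p) = p + 2*p² (U(p) = (p² + p²) + p = 2*p² + p = p + 2*p²)
k(F, S) = 4 + F + S (k(F, S) = 4 + (F + S) = 4 + F + S)
y(X) = 7 (y(X) = 8 - 1/1 = 8 - 1*1 = 8 - 1 = 7)
c = 50 (c = (2*(1 + 2*2))*5 = (2*(1 + 4))*5 = (2*5)*5 = 10*5 = 50)
√(c + y(k(0, -3)))*1668 = √(50 + 7)*1668 = √57*1668 = 1668*√57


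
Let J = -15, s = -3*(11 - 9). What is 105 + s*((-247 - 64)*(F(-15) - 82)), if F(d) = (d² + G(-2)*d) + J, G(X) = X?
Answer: 294933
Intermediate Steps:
s = -6 (s = -3*2 = -6)
F(d) = -15 + d² - 2*d (F(d) = (d² - 2*d) - 15 = -15 + d² - 2*d)
105 + s*((-247 - 64)*(F(-15) - 82)) = 105 - 6*(-247 - 64)*((-15 + (-15)² - 2*(-15)) - 82) = 105 - (-1866)*((-15 + 225 + 30) - 82) = 105 - (-1866)*(240 - 82) = 105 - (-1866)*158 = 105 - 6*(-49138) = 105 + 294828 = 294933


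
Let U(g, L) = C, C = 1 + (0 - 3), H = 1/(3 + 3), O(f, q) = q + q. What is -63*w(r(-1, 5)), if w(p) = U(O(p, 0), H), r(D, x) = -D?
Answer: 126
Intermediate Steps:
O(f, q) = 2*q
H = ⅙ (H = 1/6 = ⅙ ≈ 0.16667)
C = -2 (C = 1 - 3 = -2)
U(g, L) = -2
w(p) = -2
-63*w(r(-1, 5)) = -63*(-2) = 126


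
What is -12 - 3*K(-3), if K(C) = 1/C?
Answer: -11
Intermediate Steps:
-12 - 3*K(-3) = -12 - 3/(-3) = -12 - 3*(-1/3) = -12 + 1 = -11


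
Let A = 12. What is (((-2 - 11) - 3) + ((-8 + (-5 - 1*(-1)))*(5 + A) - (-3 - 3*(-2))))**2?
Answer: 49729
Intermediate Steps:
(((-2 - 11) - 3) + ((-8 + (-5 - 1*(-1)))*(5 + A) - (-3 - 3*(-2))))**2 = (((-2 - 11) - 3) + ((-8 + (-5 - 1*(-1)))*(5 + 12) - (-3 - 3*(-2))))**2 = ((-13 - 3) + ((-8 + (-5 + 1))*17 - (-3 + 6)))**2 = (-16 + ((-8 - 4)*17 - 1*3))**2 = (-16 + (-12*17 - 3))**2 = (-16 + (-204 - 3))**2 = (-16 - 207)**2 = (-223)**2 = 49729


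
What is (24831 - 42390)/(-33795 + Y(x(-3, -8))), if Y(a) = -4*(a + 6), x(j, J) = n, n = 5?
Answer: 17559/33839 ≈ 0.51890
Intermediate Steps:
x(j, J) = 5
Y(a) = -24 - 4*a (Y(a) = -4*(6 + a) = -24 - 4*a)
(24831 - 42390)/(-33795 + Y(x(-3, -8))) = (24831 - 42390)/(-33795 + (-24 - 4*5)) = -17559/(-33795 + (-24 - 20)) = -17559/(-33795 - 44) = -17559/(-33839) = -17559*(-1/33839) = 17559/33839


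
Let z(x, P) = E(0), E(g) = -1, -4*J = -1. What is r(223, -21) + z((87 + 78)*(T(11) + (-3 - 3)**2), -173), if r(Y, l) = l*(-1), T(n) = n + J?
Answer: 20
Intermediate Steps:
J = 1/4 (J = -1/4*(-1) = 1/4 ≈ 0.25000)
T(n) = 1/4 + n (T(n) = n + 1/4 = 1/4 + n)
z(x, P) = -1
r(Y, l) = -l
r(223, -21) + z((87 + 78)*(T(11) + (-3 - 3)**2), -173) = -1*(-21) - 1 = 21 - 1 = 20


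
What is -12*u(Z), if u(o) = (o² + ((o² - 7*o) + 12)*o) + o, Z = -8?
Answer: 12000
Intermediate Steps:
u(o) = o + o² + o*(12 + o² - 7*o) (u(o) = (o² + (12 + o² - 7*o)*o) + o = (o² + o*(12 + o² - 7*o)) + o = o + o² + o*(12 + o² - 7*o))
-12*u(Z) = -(-96)*(13 + (-8)² - 6*(-8)) = -(-96)*(13 + 64 + 48) = -(-96)*125 = -12*(-1000) = 12000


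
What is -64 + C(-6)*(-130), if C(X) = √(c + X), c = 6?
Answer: -64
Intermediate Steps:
C(X) = √(6 + X)
-64 + C(-6)*(-130) = -64 + √(6 - 6)*(-130) = -64 + √0*(-130) = -64 + 0*(-130) = -64 + 0 = -64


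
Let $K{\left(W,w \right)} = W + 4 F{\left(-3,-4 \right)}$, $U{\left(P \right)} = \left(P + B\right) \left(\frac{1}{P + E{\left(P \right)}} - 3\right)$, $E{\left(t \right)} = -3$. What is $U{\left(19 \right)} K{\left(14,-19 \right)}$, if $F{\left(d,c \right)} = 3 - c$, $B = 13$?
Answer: $-3948$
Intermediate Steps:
$U{\left(P \right)} = \left(-3 + \frac{1}{-3 + P}\right) \left(13 + P\right)$ ($U{\left(P \right)} = \left(P + 13\right) \left(\frac{1}{P - 3} - 3\right) = \left(13 + P\right) \left(\frac{1}{-3 + P} - 3\right) = \left(13 + P\right) \left(-3 + \frac{1}{-3 + P}\right) = \left(-3 + \frac{1}{-3 + P}\right) \left(13 + P\right)$)
$K{\left(W,w \right)} = 28 + W$ ($K{\left(W,w \right)} = W + 4 \left(3 - -4\right) = W + 4 \left(3 + 4\right) = W + 4 \cdot 7 = W + 28 = 28 + W$)
$U{\left(19 \right)} K{\left(14,-19 \right)} = \frac{130 - 551 - 3 \cdot 19^{2}}{-3 + 19} \left(28 + 14\right) = \frac{130 - 551 - 1083}{16} \cdot 42 = \frac{1}{16} \left(-1504\right) 42 = \left(-94\right) 42 = -3948$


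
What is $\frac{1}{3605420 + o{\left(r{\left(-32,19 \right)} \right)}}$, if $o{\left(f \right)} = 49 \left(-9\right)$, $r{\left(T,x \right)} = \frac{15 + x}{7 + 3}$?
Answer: $\frac{1}{3604979} \approx 2.7739 \cdot 10^{-7}$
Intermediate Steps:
$r{\left(T,x \right)} = \frac{3}{2} + \frac{x}{10}$ ($r{\left(T,x \right)} = \frac{15 + x}{10} = \left(15 + x\right) \frac{1}{10} = \frac{3}{2} + \frac{x}{10}$)
$o{\left(f \right)} = -441$
$\frac{1}{3605420 + o{\left(r{\left(-32,19 \right)} \right)}} = \frac{1}{3605420 - 441} = \frac{1}{3604979}$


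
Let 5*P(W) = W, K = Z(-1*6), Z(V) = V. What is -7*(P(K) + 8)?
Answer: -238/5 ≈ -47.600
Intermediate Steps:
K = -6 (K = -1*6 = -6)
P(W) = W/5
-7*(P(K) + 8) = -7*((⅕)*(-6) + 8) = -7*(-6/5 + 8) = -7*34/5 = -238/5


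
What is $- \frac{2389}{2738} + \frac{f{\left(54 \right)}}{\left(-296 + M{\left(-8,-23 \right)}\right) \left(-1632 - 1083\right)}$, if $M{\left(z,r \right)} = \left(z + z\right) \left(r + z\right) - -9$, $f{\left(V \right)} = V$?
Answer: $- \frac{451916689}{517879010} \approx -0.87263$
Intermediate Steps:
$M{\left(z,r \right)} = 9 + 2 z \left(r + z\right)$ ($M{\left(z,r \right)} = 2 z \left(r + z\right) + 9 = 9 + 2 z \left(r + z\right)$)
$- \frac{2389}{2738} + \frac{f{\left(54 \right)}}{\left(-296 + M{\left(-8,-23 \right)}\right) \left(-1632 - 1083\right)} = - \frac{2389}{2738} + \frac{54}{\left(-296 + \left(9 + 2 \left(-8\right)^{2} + 2 \left(-23\right) \left(-8\right)\right)\right) \left(-1632 - 1083\right)} = \left(-2389\right) \frac{1}{2738} + \frac{54}{\left(-296 + \left(9 + 2 \cdot 64 + 368\right)\right) \left(-2715\right)} = - \frac{2389}{2738} + \frac{54}{\left(-296 + \left(9 + 128 + 368\right)\right) \left(-2715\right)} = - \frac{2389}{2738} + \frac{54}{\left(-296 + 505\right) \left(-2715\right)} = - \frac{2389}{2738} + \frac{54}{209 \left(-2715\right)} = - \frac{2389}{2738} + \frac{54}{-567435} = - \frac{2389}{2738} + 54 \left(- \frac{1}{567435}\right) = - \frac{2389}{2738} - \frac{18}{189145} = - \frac{451916689}{517879010}$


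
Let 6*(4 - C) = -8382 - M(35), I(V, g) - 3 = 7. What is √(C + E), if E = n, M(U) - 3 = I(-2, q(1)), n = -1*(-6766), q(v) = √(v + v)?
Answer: √294090/6 ≈ 90.383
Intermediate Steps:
q(v) = √2*√v (q(v) = √(2*v) = √2*√v)
n = 6766
I(V, g) = 10 (I(V, g) = 3 + 7 = 10)
M(U) = 13 (M(U) = 3 + 10 = 13)
C = 8419/6 (C = 4 - (-8382 - 1*13)/6 = 4 - (-8382 - 13)/6 = 4 - ⅙*(-8395) = 4 + 8395/6 = 8419/6 ≈ 1403.2)
E = 6766
√(C + E) = √(8419/6 + 6766) = √(49015/6) = √294090/6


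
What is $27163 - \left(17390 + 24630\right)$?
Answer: $-14857$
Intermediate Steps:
$27163 - \left(17390 + 24630\right) = 27163 - 42020 = -14857$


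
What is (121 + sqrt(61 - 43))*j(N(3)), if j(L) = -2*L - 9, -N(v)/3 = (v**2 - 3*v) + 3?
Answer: 1089 + 27*sqrt(2) ≈ 1127.2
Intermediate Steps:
N(v) = -9 - 3*v**2 + 9*v (N(v) = -3*((v**2 - 3*v) + 3) = -3*(3 + v**2 - 3*v) = -9 - 3*v**2 + 9*v)
j(L) = -9 - 2*L
(121 + sqrt(61 - 43))*j(N(3)) = (121 + sqrt(61 - 43))*(-9 - 2*(-9 - 3*3**2 + 9*3)) = (121 + sqrt(18))*(-9 - 2*(-9 - 3*9 + 27)) = (121 + 3*sqrt(2))*(-9 - 2*(-9 - 27 + 27)) = (121 + 3*sqrt(2))*(-9 - 2*(-9)) = (121 + 3*sqrt(2))*(-9 + 18) = (121 + 3*sqrt(2))*9 = 1089 + 27*sqrt(2)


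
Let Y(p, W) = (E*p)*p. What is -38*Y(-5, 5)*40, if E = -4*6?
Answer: 912000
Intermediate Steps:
E = -24
Y(p, W) = -24*p**2 (Y(p, W) = (-24*p)*p = -24*p**2)
-38*Y(-5, 5)*40 = -(-912)*(-5)**2*40 = -(-912)*25*40 = -38*(-600)*40 = 22800*40 = 912000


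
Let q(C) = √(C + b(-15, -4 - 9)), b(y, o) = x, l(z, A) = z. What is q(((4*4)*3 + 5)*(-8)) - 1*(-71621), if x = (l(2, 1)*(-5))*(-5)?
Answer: 71621 + I*√374 ≈ 71621.0 + 19.339*I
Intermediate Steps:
x = 50 (x = (2*(-5))*(-5) = -10*(-5) = 50)
b(y, o) = 50
q(C) = √(50 + C) (q(C) = √(C + 50) = √(50 + C))
q(((4*4)*3 + 5)*(-8)) - 1*(-71621) = √(50 + ((4*4)*3 + 5)*(-8)) - 1*(-71621) = √(50 + (16*3 + 5)*(-8)) + 71621 = √(50 + (48 + 5)*(-8)) + 71621 = √(50 + 53*(-8)) + 71621 = √(50 - 424) + 71621 = √(-374) + 71621 = I*√374 + 71621 = 71621 + I*√374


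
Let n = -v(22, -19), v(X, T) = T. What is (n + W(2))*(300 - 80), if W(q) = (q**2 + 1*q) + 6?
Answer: 6820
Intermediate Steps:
W(q) = 6 + q + q**2 (W(q) = (q**2 + q) + 6 = (q + q**2) + 6 = 6 + q + q**2)
n = 19 (n = -1*(-19) = 19)
(n + W(2))*(300 - 80) = (19 + (6 + 2 + 2**2))*(300 - 80) = (19 + (6 + 2 + 4))*220 = (19 + 12)*220 = 31*220 = 6820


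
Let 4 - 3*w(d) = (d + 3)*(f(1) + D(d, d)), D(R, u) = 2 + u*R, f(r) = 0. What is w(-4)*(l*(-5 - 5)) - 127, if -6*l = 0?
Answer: -127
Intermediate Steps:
l = 0 (l = -1/6*0 = 0)
D(R, u) = 2 + R*u
w(d) = 4/3 - (2 + d**2)*(3 + d)/3 (w(d) = 4/3 - (d + 3)*(0 + (2 + d*d))/3 = 4/3 - (3 + d)*(0 + (2 + d**2))/3 = 4/3 - (3 + d)*(2 + d**2)/3 = 4/3 - (2 + d**2)*(3 + d)/3)
w(-4)*(l*(-5 - 5)) - 127 = (-2/3 - 1*(-4)**2 - 1/3*(-4)*(2 + (-4)**2))*(0*(-5 - 5)) - 127 = (-2/3 - 1*16 - 1/3*(-4)*(2 + 16))*(0*(-10)) - 127 = (-2/3 - 16 - 1/3*(-4)*18)*0 - 127 = (-2/3 - 16 + 24)*0 - 127 = (22/3)*0 - 127 = 0 - 127 = -127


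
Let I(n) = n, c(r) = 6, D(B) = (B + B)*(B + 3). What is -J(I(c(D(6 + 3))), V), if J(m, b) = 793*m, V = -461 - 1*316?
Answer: -4758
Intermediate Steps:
D(B) = 2*B*(3 + B) (D(B) = (2*B)*(3 + B) = 2*B*(3 + B))
V = -777 (V = -461 - 316 = -777)
-J(I(c(D(6 + 3))), V) = -793*6 = -1*4758 = -4758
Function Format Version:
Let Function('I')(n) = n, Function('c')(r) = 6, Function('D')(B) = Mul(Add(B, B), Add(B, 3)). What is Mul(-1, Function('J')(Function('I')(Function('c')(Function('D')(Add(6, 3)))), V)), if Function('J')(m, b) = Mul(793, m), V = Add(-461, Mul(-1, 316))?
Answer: -4758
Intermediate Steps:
Function('D')(B) = Mul(2, B, Add(3, B)) (Function('D')(B) = Mul(Mul(2, B), Add(3, B)) = Mul(2, B, Add(3, B)))
V = -777 (V = Add(-461, -316) = -777)
Mul(-1, Function('J')(Function('I')(Function('c')(Function('D')(Add(6, 3)))), V)) = Mul(-1, Mul(793, 6)) = Mul(-1, 4758) = -4758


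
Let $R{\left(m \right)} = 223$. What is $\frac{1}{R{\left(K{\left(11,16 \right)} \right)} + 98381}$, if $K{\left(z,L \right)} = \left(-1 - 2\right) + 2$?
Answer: $\frac{1}{98604} \approx 1.0142 \cdot 10^{-5}$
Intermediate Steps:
$K{\left(z,L \right)} = -1$ ($K{\left(z,L \right)} = -3 + 2 = -1$)
$\frac{1}{R{\left(K{\left(11,16 \right)} \right)} + 98381} = \frac{1}{223 + 98381} = \frac{1}{98604}$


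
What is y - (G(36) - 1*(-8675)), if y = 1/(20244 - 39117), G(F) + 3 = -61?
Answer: -162515404/18873 ≈ -8611.0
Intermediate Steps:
G(F) = -64 (G(F) = -3 - 61 = -64)
y = -1/18873 (y = 1/(-18873) = -1/18873 ≈ -5.2986e-5)
y - (G(36) - 1*(-8675)) = -1/18873 - (-64 - 1*(-8675)) = -1/18873 - (-64 + 8675) = -1/18873 - 1*8611 = -1/18873 - 8611 = -162515404/18873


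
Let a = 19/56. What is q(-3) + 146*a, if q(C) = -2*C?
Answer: 1555/28 ≈ 55.536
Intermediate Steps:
a = 19/56 (a = 19*(1/56) = 19/56 ≈ 0.33929)
q(-3) + 146*a = -2*(-3) + 146*(19/56) = 6 + 1387/28 = 1555/28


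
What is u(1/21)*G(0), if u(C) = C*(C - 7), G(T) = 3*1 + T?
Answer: -146/147 ≈ -0.99320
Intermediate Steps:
G(T) = 3 + T
u(C) = C*(-7 + C)
u(1/21)*G(0) = ((-7 + 1/21)/21)*(3 + 0) = ((-7 + 1/21)/21)*3 = ((1/21)*(-146/21))*3 = -146/441*3 = -146/147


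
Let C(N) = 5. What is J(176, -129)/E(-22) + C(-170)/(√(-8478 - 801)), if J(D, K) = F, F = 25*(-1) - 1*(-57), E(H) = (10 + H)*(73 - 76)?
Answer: 8/9 - 5*I*√1031/3093 ≈ 0.88889 - 0.051906*I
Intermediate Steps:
E(H) = -30 - 3*H (E(H) = (10 + H)*(-3) = -30 - 3*H)
F = 32 (F = -25 + 57 = 32)
J(D, K) = 32
J(176, -129)/E(-22) + C(-170)/(√(-8478 - 801)) = 32/(-30 - 3*(-22)) + 5/(√(-8478 - 801)) = 32/(-30 + 66) + 5/(√(-9279)) = 32/36 + 5/((3*I*√1031)) = 32*(1/36) + 5*(-I*√1031/3093) = 8/9 - 5*I*√1031/3093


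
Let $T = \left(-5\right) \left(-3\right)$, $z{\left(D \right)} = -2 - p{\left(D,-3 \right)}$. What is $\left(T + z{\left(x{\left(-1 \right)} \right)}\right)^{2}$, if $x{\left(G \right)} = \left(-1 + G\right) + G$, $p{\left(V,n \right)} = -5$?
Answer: $324$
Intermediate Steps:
$x{\left(G \right)} = -1 + 2 G$
$z{\left(D \right)} = 3$ ($z{\left(D \right)} = -2 - -5 = -2 + 5 = 3$)
$T = 15$
$\left(T + z{\left(x{\left(-1 \right)} \right)}\right)^{2} = \left(15 + 3\right)^{2} = 18^{2} = 324$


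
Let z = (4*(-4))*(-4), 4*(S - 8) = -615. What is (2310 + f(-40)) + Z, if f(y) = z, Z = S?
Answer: 8913/4 ≈ 2228.3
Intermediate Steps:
S = -583/4 (S = 8 + (¼)*(-615) = 8 - 615/4 = -583/4 ≈ -145.75)
Z = -583/4 ≈ -145.75
z = 64 (z = -16*(-4) = 64)
f(y) = 64
(2310 + f(-40)) + Z = (2310 + 64) - 583/4 = 2374 - 583/4 = 8913/4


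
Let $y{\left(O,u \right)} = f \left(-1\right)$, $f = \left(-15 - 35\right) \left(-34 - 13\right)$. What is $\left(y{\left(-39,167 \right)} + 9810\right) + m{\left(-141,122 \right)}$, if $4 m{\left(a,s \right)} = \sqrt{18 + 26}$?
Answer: $7460 + \frac{\sqrt{11}}{2} \approx 7461.7$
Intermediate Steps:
$m{\left(a,s \right)} = \frac{\sqrt{11}}{2}$ ($m{\left(a,s \right)} = \frac{\sqrt{18 + 26}}{4} = \frac{\sqrt{44}}{4} = \frac{2 \sqrt{11}}{4} = \frac{\sqrt{11}}{2}$)
$f = 2350$ ($f = \left(-50\right) \left(-47\right) = 2350$)
$y{\left(O,u \right)} = -2350$ ($y{\left(O,u \right)} = 2350 \left(-1\right) = -2350$)
$\left(y{\left(-39,167 \right)} + 9810\right) + m{\left(-141,122 \right)} = \left(-2350 + 9810\right) + \frac{\sqrt{11}}{2} = 7460 + \frac{\sqrt{11}}{2}$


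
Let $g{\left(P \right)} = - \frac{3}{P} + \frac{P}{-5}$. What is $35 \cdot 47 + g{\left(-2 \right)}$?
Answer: $\frac{16469}{10} \approx 1646.9$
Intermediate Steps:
$g{\left(P \right)} = - \frac{3}{P} - \frac{P}{5}$ ($g{\left(P \right)} = - \frac{3}{P} + P \left(- \frac{1}{5}\right) = - \frac{3}{P} - \frac{P}{5}$)
$35 \cdot 47 + g{\left(-2 \right)} = 35 \cdot 47 - \left(- \frac{2}{5} + \frac{3}{-2}\right) = 1645 + \left(\left(-3\right) \left(- \frac{1}{2}\right) + \frac{2}{5}\right) = 1645 + \left(\frac{3}{2} + \frac{2}{5}\right) = 1645 + \frac{19}{10} = \frac{16469}{10}$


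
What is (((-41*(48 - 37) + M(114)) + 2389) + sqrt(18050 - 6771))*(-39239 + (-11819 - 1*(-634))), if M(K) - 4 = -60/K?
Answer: -1860040512/19 - 50424*sqrt(11279) ≈ -1.0325e+8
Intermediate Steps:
M(K) = 4 - 60/K
(((-41*(48 - 37) + M(114)) + 2389) + sqrt(18050 - 6771))*(-39239 + (-11819 - 1*(-634))) = (((-41*(48 - 37) + (4 - 60/114)) + 2389) + sqrt(18050 - 6771))*(-39239 + (-11819 - 1*(-634))) = (((-41*11 + (4 - 60*1/114)) + 2389) + sqrt(11279))*(-39239 + (-11819 + 634)) = (((-451 + (4 - 10/19)) + 2389) + sqrt(11279))*(-39239 - 11185) = (((-451 + 66/19) + 2389) + sqrt(11279))*(-50424) = ((-8503/19 + 2389) + sqrt(11279))*(-50424) = (36888/19 + sqrt(11279))*(-50424) = -1860040512/19 - 50424*sqrt(11279)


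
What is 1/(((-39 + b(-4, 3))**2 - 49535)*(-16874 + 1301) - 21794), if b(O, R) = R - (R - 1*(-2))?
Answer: 1/745208548 ≈ 1.3419e-9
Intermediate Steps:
b(O, R) = -2 (b(O, R) = R - (R + 2) = R - (2 + R) = R + (-2 - R) = -2)
1/(((-39 + b(-4, 3))**2 - 49535)*(-16874 + 1301) - 21794) = 1/(((-39 - 2)**2 - 49535)*(-16874 + 1301) - 21794) = 1/(((-41)**2 - 49535)*(-15573) - 21794) = 1/((1681 - 49535)*(-15573) - 21794) = 1/(-47854*(-15573) - 21794) = 1/(745230342 - 21794) = 1/745208548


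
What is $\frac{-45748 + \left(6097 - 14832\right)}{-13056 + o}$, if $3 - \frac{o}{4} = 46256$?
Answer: $\frac{4191}{15236} \approx 0.27507$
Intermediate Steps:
$o = -185012$ ($o = 12 - 185024 = -185012$)
$\frac{-45748 + \left(6097 - 14832\right)}{-13056 + o} = \frac{-45748 + \left(6097 - 14832\right)}{-13056 - 185012} = \frac{-45748 + \left(6097 - 14832\right)}{-198068} = \left(-45748 - 8735\right) \left(- \frac{1}{198068}\right) = \left(-54483\right) \left(- \frac{1}{198068}\right) = \frac{4191}{15236}$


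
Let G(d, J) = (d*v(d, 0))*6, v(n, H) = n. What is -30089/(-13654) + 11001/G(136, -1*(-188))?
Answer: 581560753/252544384 ≈ 2.3028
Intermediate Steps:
G(d, J) = 6*d² (G(d, J) = (d*d)*6 = d²*6 = 6*d²)
-30089/(-13654) + 11001/G(136, -1*(-188)) = -30089/(-13654) + 11001/((6*136²)) = -30089*(-1/13654) + 11001/((6*18496)) = 30089/13654 + 11001/110976 = 30089/13654 + 11001*(1/110976) = 30089/13654 + 3667/36992 = 581560753/252544384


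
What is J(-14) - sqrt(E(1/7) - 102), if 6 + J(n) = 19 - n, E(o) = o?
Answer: 27 - I*sqrt(4991)/7 ≈ 27.0 - 10.092*I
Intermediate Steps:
J(n) = 13 - n (J(n) = -6 + (19 - n) = 13 - n)
J(-14) - sqrt(E(1/7) - 102) = (13 - 1*(-14)) - sqrt(1/7 - 102) = (13 + 14) - sqrt(1/7 - 102) = 27 - sqrt(-713/7) = 27 - I*sqrt(4991)/7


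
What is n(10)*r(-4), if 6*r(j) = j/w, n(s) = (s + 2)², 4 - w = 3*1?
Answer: -96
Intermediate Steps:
w = 1 (w = 4 - 3 = 1)
n(s) = (2 + s)²
r(j) = j/6 (r(j) = (j/1)/6 = (j*1)/6 = j/6)
n(10)*r(-4) = (2 + 10)²*((⅙)*(-4)) = 12²*(-⅔) = 144*(-⅔) = -96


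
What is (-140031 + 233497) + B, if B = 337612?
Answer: 431078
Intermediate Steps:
(-140031 + 233497) + B = (-140031 + 233497) + 337612 = 93466 + 337612 = 431078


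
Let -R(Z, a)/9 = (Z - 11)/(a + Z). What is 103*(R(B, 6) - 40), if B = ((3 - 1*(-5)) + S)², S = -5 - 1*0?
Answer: -19982/5 ≈ -3996.4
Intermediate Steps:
S = -5 (S = -5 + 0 = -5)
B = 9 (B = ((3 - 1*(-5)) - 5)² = ((3 + 5) - 5)² = (8 - 5)² = 3² = 9)
R(Z, a) = -9*(-11 + Z)/(Z + a) (R(Z, a) = -9*(Z - 11)/(a + Z) = -9*(-11 + Z)/(Z + a))
103*(R(B, 6) - 40) = 103*(9*(11 - 1*9)/(9 + 6) - 40) = 103*(9*(11 - 9)/15 - 40) = 103*(9*(1/15)*2 - 40) = 103*(6/5 - 40) = 103*(-194/5) = -19982/5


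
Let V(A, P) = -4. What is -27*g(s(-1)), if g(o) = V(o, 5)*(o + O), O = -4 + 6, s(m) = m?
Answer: 108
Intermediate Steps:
O = 2
g(o) = -8 - 4*o (g(o) = -4*(o + 2) = -4*(2 + o) = -8 - 4*o)
-27*g(s(-1)) = -27*(-8 - 4*(-1)) = -27*(-8 + 4) = -27*(-4) = 108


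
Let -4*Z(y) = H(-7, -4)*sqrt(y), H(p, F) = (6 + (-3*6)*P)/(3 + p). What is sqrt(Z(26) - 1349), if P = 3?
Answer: sqrt(-1349 - 3*sqrt(26)) ≈ 36.936*I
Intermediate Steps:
H(p, F) = -48/(3 + p) (H(p, F) = (6 - 3*6*3)/(3 + p) = (6 - 18*3)/(3 + p) = (6 - 54)/(3 + p) = -48/(3 + p))
Z(y) = -3*sqrt(y) (Z(y) = -(-48/(3 - 7))*sqrt(y)/4 = -(-48/(-4))*sqrt(y)/4 = -(-48*(-1/4))*sqrt(y)/4 = -3*sqrt(y))
sqrt(Z(26) - 1349) = sqrt(-3*sqrt(26) - 1349) = sqrt(-1349 - 3*sqrt(26))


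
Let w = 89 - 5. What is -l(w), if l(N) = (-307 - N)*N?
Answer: 32844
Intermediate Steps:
w = 84
l(N) = N*(-307 - N)
-l(w) = -(-1)*84*(307 + 84) = -(-1)*84*391 = -1*(-32844) = 32844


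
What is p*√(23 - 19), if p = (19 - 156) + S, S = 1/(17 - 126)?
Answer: -29868/109 ≈ -274.02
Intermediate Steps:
S = -1/109 (S = 1/(-109) = -1/109 ≈ -0.0091743)
p = -14934/109 (p = (19 - 156) - 1/109 = -137 - 1/109 = -14934/109 ≈ -137.01)
p*√(23 - 19) = -14934*√(23 - 19)/109 = -14934*√4/109 = -14934/109*2 = -29868/109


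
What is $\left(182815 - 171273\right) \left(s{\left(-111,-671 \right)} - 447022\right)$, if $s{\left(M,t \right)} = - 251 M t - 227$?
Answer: $-220936733160$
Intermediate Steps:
$s{\left(M,t \right)} = -227 - 251 M t$ ($s{\left(M,t \right)} = - 251 M t - 227 = -227 - 251 M t$)
$\left(182815 - 171273\right) \left(s{\left(-111,-671 \right)} - 447022\right) = \left(182815 - 171273\right) \left(\left(-227 - \left(-27861\right) \left(-671\right)\right) - 447022\right) = 11542 \left(\left(-227 - 18694731\right) - 447022\right) = 11542 \left(-18694958 - 447022\right) = 11542 \left(-19141980\right) = -220936733160$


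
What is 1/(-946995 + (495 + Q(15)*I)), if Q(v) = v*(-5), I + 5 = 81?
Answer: -1/952200 ≈ -1.0502e-6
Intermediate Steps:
I = 76 (I = -5 + 81 = 76)
Q(v) = -5*v
1/(-946995 + (495 + Q(15)*I)) = 1/(-946995 + (495 - 5*15*76)) = 1/(-946995 + (495 - 75*76)) = 1/(-946995 + (495 - 5700)) = 1/(-946995 - 5205) = 1/(-952200) = -1/952200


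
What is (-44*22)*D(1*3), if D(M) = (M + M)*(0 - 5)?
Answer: 29040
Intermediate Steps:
D(M) = -10*M (D(M) = (2*M)*(-5) = -10*M)
(-44*22)*D(1*3) = (-44*22)*(-10*3) = -(-9680)*3 = -968*(-30) = 29040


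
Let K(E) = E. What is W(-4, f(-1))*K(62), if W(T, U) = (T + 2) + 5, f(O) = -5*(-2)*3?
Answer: 186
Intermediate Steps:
f(O) = 30 (f(O) = 10*3 = 30)
W(T, U) = 7 + T (W(T, U) = (2 + T) + 5 = 7 + T)
W(-4, f(-1))*K(62) = (7 - 4)*62 = 3*62 = 186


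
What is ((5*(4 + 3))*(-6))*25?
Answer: -5250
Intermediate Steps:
((5*(4 + 3))*(-6))*25 = ((5*7)*(-6))*25 = (35*(-6))*25 = -210*25 = -5250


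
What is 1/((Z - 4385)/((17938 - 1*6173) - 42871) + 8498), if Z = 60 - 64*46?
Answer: 31106/264346057 ≈ 0.00011767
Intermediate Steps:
Z = -2884 (Z = 60 - 2944 = -2884)
1/((Z - 4385)/((17938 - 1*6173) - 42871) + 8498) = 1/((-2884 - 4385)/((17938 - 1*6173) - 42871) + 8498) = 1/(-7269/((17938 - 6173) - 42871) + 8498) = 1/(-7269/(11765 - 42871) + 8498) = 1/(-7269/(-31106) + 8498) = 1/(-7269*(-1/31106) + 8498) = 1/(7269/31106 + 8498) = 1/(264346057/31106) = 31106/264346057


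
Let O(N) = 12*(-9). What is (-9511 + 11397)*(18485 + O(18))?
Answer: 34659022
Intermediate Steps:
O(N) = -108
(-9511 + 11397)*(18485 + O(18)) = (-9511 + 11397)*(18485 - 108) = 1886*18377 = 34659022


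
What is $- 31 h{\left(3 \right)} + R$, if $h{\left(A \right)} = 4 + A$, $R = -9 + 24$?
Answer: $-202$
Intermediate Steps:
$R = 15$
$- 31 h{\left(3 \right)} + R = - 31 \left(4 + 3\right) + 15 = \left(-31\right) 7 + 15 = -217 + 15 = -202$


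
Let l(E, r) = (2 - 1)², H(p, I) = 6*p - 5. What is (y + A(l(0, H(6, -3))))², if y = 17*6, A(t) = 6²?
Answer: 19044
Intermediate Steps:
H(p, I) = -5 + 6*p
l(E, r) = 1 (l(E, r) = 1² = 1)
A(t) = 36
y = 102
(y + A(l(0, H(6, -3))))² = (102 + 36)² = 138² = 19044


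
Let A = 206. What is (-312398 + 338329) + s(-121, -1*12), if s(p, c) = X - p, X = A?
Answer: 26258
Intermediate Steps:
X = 206
s(p, c) = 206 - p
(-312398 + 338329) + s(-121, -1*12) = (-312398 + 338329) + (206 - 1*(-121)) = 25931 + (206 + 121) = 25931 + 327 = 26258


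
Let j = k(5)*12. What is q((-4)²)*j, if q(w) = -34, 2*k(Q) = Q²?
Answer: -5100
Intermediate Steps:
k(Q) = Q²/2
j = 150 (j = ((½)*5²)*12 = ((½)*25)*12 = (25/2)*12 = 150)
q((-4)²)*j = -34*150 = -5100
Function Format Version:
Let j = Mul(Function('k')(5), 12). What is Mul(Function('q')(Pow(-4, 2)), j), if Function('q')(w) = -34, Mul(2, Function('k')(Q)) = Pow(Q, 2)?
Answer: -5100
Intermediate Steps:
Function('k')(Q) = Mul(Rational(1, 2), Pow(Q, 2))
j = 150 (j = Mul(Mul(Rational(1, 2), Pow(5, 2)), 12) = Mul(Mul(Rational(1, 2), 25), 12) = Mul(Rational(25, 2), 12) = 150)
Mul(Function('q')(Pow(-4, 2)), j) = Mul(-34, 150) = -5100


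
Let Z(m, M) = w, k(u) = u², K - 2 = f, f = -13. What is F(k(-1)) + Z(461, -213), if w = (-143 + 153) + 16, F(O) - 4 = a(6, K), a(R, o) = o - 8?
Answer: 11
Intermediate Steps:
K = -11 (K = 2 - 13 = -11)
a(R, o) = -8 + o
F(O) = -15 (F(O) = 4 + (-8 - 11) = 4 - 19 = -15)
w = 26 (w = 10 + 16 = 26)
Z(m, M) = 26
F(k(-1)) + Z(461, -213) = -15 + 26 = 11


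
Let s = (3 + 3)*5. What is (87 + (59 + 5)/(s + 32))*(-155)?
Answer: -13645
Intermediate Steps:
s = 30 (s = 6*5 = 30)
(87 + (59 + 5)/(s + 32))*(-155) = (87 + (59 + 5)/(30 + 32))*(-155) = (87 + 64/62)*(-155) = (87 + 64*(1/62))*(-155) = (87 + 32/31)*(-155) = (2729/31)*(-155) = -13645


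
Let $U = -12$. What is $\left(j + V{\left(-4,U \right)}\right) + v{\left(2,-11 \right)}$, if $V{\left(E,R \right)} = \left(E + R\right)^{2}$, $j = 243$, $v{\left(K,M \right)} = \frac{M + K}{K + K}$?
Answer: $\frac{1987}{4} \approx 496.75$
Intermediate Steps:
$v{\left(K,M \right)} = \frac{K + M}{2 K}$
$\left(j + V{\left(-4,U \right)}\right) + v{\left(2,-11 \right)} = \left(243 + \left(-4 - 12\right)^{2}\right) + \frac{2 - 11}{2 \cdot 2} = \left(243 + \left(-16\right)^{2}\right) + \frac{1}{2} \cdot \frac{1}{2} \left(-9\right) = \left(243 + 256\right) - \frac{9}{4} = 499 - \frac{9}{4} = \frac{1987}{4}$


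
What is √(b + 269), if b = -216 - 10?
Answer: √43 ≈ 6.5574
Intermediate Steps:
b = -226
√(b + 269) = √(-226 + 269) = √43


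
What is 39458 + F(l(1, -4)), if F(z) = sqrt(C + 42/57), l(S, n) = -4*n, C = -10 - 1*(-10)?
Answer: 39458 + sqrt(266)/19 ≈ 39459.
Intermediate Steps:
C = 0 (C = -10 + 10 = 0)
F(z) = sqrt(266)/19 (F(z) = sqrt(0 + 42/57) = sqrt(0 + 42*(1/57)) = sqrt(0 + 14/19) = sqrt(14/19) = sqrt(266)/19)
39458 + F(l(1, -4)) = 39458 + sqrt(266)/19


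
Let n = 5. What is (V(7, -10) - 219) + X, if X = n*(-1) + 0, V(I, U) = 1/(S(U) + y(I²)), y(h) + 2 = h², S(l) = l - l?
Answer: -537375/2399 ≈ -224.00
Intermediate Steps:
S(l) = 0
y(h) = -2 + h²
V(I, U) = 1/(-2 + I⁴) (V(I, U) = 1/(0 + (-2 + (I²)²)) = 1/(0 + (-2 + I⁴)) = 1/(-2 + I⁴))
X = -5 (X = 5*(-1) + 0 = -5 + 0 = -5)
(V(7, -10) - 219) + X = (1/(-2 + 7⁴) - 219) - 5 = (1/(-2 + 2401) - 219) - 5 = (1/2399 - 219) - 5 = -525380/2399 - 5 = -537375/2399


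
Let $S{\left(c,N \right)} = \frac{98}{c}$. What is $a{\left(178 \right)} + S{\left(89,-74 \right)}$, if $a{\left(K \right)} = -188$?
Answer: $- \frac{16634}{89} \approx -186.9$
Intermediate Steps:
$a{\left(178 \right)} + S{\left(89,-74 \right)} = -188 + \frac{98}{89} = - \frac{16634}{89}$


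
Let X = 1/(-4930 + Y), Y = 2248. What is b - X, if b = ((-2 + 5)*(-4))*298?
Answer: -9590831/2682 ≈ -3576.0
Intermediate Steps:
b = -3576 (b = (3*(-4))*298 = -12*298 = -3576)
X = -1/2682 (X = 1/(-4930 + 2248) = 1/(-2682) = -1/2682 ≈ -0.00037286)
b - X = -3576 - 1*(-1/2682) = -3576 + 1/2682 = -9590831/2682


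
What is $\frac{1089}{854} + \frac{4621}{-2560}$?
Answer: $- \frac{579247}{1093120} \approx -0.5299$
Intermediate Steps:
$\frac{1089}{854} + \frac{4621}{-2560} = 1089 \cdot \frac{1}{854} + 4621 \left(- \frac{1}{2560}\right) = \frac{1089}{854} - \frac{4621}{2560} = - \frac{579247}{1093120}$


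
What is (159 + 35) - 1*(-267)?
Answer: 461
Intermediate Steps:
(159 + 35) - 1*(-267) = 194 + 267 = 461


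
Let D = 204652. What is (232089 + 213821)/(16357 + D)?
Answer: 445910/221009 ≈ 2.0176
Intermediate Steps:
(232089 + 213821)/(16357 + D) = (232089 + 213821)/(16357 + 204652) = 445910/221009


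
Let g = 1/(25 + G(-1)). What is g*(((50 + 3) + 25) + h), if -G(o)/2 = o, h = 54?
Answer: 44/9 ≈ 4.8889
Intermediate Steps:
G(o) = -2*o
g = 1/27 (g = 1/(25 - 2*(-1)) = 1/(25 + 2) = 1/27 ≈ 0.037037)
g*(((50 + 3) + 25) + h) = (((50 + 3) + 25) + 54)/27 = ((53 + 25) + 54)/27 = (78 + 54)/27 = (1/27)*132 = 44/9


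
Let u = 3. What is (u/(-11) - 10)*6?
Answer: -678/11 ≈ -61.636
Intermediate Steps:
(u/(-11) - 10)*6 = (3/(-11) - 10)*6 = (3*(-1/11) - 10)*6 = (-3/11 - 10)*6 = -113/11*6 = -678/11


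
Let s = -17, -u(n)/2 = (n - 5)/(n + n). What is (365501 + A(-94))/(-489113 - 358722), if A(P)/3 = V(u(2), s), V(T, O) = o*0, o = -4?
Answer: -365501/847835 ≈ -0.43110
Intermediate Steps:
u(n) = -(-5 + n)/n (u(n) = -2*(n - 5)/(n + n) = -2*(-5 + n)/(2*n) = -2*(-5 + n)*1/(2*n) = -(-5 + n)/n)
V(T, O) = 0 (V(T, O) = -4*0 = 0)
A(P) = 0 (A(P) = 3*0 = 0)
(365501 + A(-94))/(-489113 - 358722) = (365501 + 0)/(-489113 - 358722) = 365501/(-847835) = 365501*(-1/847835) = -365501/847835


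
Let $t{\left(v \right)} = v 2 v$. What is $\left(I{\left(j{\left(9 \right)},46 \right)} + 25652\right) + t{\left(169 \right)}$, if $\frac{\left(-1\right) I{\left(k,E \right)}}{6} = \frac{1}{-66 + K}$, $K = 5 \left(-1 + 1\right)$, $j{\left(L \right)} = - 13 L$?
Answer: $\frac{910515}{11} \approx 82774.0$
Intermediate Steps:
$K = 0$ ($K = 5 \cdot 0 = 0$)
$t{\left(v \right)} = 2 v^{2}$ ($t{\left(v \right)} = 2 v v = 2 v^{2}$)
$I{\left(k,E \right)} = \frac{1}{11}$ ($I{\left(k,E \right)} = - \frac{6}{-66 + 0} = - \frac{6}{-66} = \left(-6\right) \left(- \frac{1}{66}\right) = \frac{1}{11}$)
$\left(I{\left(j{\left(9 \right)},46 \right)} + 25652\right) + t{\left(169 \right)} = \left(\frac{1}{11} + 25652\right) + 2 \cdot 169^{2} = \frac{282173}{11} + 2 \cdot 28561 = \frac{282173}{11} + 57122 = \frac{910515}{11}$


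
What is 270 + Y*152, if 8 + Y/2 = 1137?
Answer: 343486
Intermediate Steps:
Y = 2258 (Y = -16 + 2*1137 = -16 + 2274 = 2258)
270 + Y*152 = 270 + 2258*152 = 270 + 343216 = 343486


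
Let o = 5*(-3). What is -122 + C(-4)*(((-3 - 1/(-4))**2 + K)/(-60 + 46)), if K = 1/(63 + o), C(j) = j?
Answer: -719/6 ≈ -119.83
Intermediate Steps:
o = -15
K = 1/48 (K = 1/(63 - 15) = 1/48 ≈ 0.020833)
-122 + C(-4)*(((-3 - 1/(-4))**2 + K)/(-60 + 46)) = -122 - 4*((-3 - 1/(-4))**2 + 1/48)/(-60 + 46) = -122 - 4*((-3 - 1*(-1/4))**2 + 1/48)/(-14) = -122 - 4*((-3 + 1/4)**2 + 1/48)*(-1)/14 = -122 - 4*((-11/4)**2 + 1/48)*(-1)/14 = -122 - 4*(121/16 + 1/48)*(-1)/14 = -122 - 91*(-1)/(3*14) = -122 - 4*(-13/24) = -122 + 13/6 = -719/6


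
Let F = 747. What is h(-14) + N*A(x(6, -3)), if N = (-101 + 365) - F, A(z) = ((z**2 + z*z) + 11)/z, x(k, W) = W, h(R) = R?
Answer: 4655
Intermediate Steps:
A(z) = (11 + 2*z**2)/z (A(z) = ((z**2 + z**2) + 11)/z = (2*z**2 + 11)/z = (11 + 2*z**2)/z)
N = -483 (N = (-101 + 365) - 1*747 = 264 - 747 = -483)
h(-14) + N*A(x(6, -3)) = -14 - 483*(2*(-3) + 11/(-3)) = -14 - 483*(-6 + 11*(-1/3)) = -14 - 483*(-6 - 11/3) = -14 - 483*(-29/3) = -14 + 4669 = 4655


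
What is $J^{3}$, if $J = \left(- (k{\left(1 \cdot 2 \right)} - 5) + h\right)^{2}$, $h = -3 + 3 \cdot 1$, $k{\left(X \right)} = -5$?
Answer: $1000000$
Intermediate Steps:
$h = 0$ ($h = -3 + 3 = 0$)
$J = 100$ ($J = \left(- (-5 - 5) + 0\right)^{2} = \left(\left(-1\right) \left(-10\right) + 0\right)^{2} = \left(10 + 0\right)^{2} = 10^{2} = 100$)
$J^{3} = 100^{3} = 1000000$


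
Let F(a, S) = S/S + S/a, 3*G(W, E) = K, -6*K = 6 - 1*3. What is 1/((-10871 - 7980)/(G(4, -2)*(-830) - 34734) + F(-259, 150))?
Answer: 26880833/25960010 ≈ 1.0355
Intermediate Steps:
K = -½ (K = -(6 - 1*3)/6 = -(6 - 3)/6 = -⅙*3 = -½ ≈ -0.50000)
G(W, E) = -⅙ (G(W, E) = (⅓)*(-½) = -⅙)
F(a, S) = 1 + S/a
1/((-10871 - 7980)/(G(4, -2)*(-830) - 34734) + F(-259, 150)) = 1/((-10871 - 7980)/(-⅙*(-830) - 34734) + (150 - 259)/(-259)) = 1/(-18851/(415/3 - 34734) - 1/259*(-109)) = 1/(-18851/(-103787/3) + 109/259) = 1/(-18851*(-3/103787) + 109/259) = 1/(56553/103787 + 109/259) = 1/(25960010/26880833) = 26880833/25960010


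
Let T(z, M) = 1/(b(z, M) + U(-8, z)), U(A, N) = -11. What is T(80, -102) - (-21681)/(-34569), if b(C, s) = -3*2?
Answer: -44794/65297 ≈ -0.68600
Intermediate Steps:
b(C, s) = -6
T(z, M) = -1/17 (T(z, M) = 1/(-6 - 11) = 1/(-17) = -1/17)
T(80, -102) - (-21681)/(-34569) = -1/17 - (-21681)/(-34569) = -1/17 - (-21681)*(-1)/34569 = -1/17 - 1*2409/3841 = -1/17 - 2409/3841 = -44794/65297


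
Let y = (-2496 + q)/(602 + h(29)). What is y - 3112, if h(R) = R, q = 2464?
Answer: -1963704/631 ≈ -3112.1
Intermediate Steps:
y = -32/631 (y = (-2496 + 2464)/(602 + 29) = -32/631 ≈ -0.050713)
y - 3112 = -32/631 - 3112 = -1963704/631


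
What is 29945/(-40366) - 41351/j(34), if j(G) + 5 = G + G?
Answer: -1671061001/2543058 ≈ -657.11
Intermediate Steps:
j(G) = -5 + 2*G (j(G) = -5 + (G + G) = -5 + 2*G)
29945/(-40366) - 41351/j(34) = 29945/(-40366) - 41351/(-5 + 2*34) = 29945*(-1/40366) - 41351/(-5 + 68) = -29945/40366 - 41351/63 = -1671061001/2543058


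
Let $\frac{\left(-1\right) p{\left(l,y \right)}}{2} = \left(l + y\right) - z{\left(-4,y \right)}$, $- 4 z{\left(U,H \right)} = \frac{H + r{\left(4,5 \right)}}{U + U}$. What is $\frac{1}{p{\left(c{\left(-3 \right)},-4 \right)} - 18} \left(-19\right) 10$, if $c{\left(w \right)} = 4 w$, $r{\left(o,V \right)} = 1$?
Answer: $- \frac{3040}{221} \approx -13.756$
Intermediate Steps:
$z{\left(U,H \right)} = - \frac{1 + H}{8 U}$ ($z{\left(U,H \right)} = - \frac{\left(H + 1\right) \frac{1}{U + U}}{4} = - \frac{\left(1 + H\right) \frac{1}{2 U}}{4} = - \frac{\frac{1}{2} \frac{1}{U} \left(1 + H\right)}{4} = - \frac{1 + H}{8 U}$)
$p{\left(l,y \right)} = \frac{1}{16} - 2 l - \frac{31 y}{16}$ ($p{\left(l,y \right)} = - 2 \left(\left(l + y\right) - \frac{-1 - y}{8 \left(-4\right)}\right) = - 2 \left(\left(l + y\right) - \frac{1}{8} \left(- \frac{1}{4}\right) \left(-1 - y\right)\right) = - 2 \left(\left(l + y\right) - \left(\frac{1}{32} + \frac{y}{32}\right)\right) = - 2 \left(- \frac{1}{32} + l + \frac{31 y}{32}\right) = \frac{1}{16} - 2 l - \frac{31 y}{16}$)
$\frac{1}{p{\left(c{\left(-3 \right)},-4 \right)} - 18} \left(-19\right) 10 = \frac{1}{\left(\frac{1}{16} - 2 \cdot 4 \left(-3\right) - - \frac{31}{4}\right) - 18} \left(-19\right) 10 = \frac{1}{\left(\frac{1}{16} - -24 + \frac{31}{4}\right) - 18} \left(-19\right) 10 = \frac{1}{\left(\frac{1}{16} + 24 + \frac{31}{4}\right) - 18} \left(-19\right) 10 = \frac{1}{\frac{509}{16} - 18} \left(-19\right) 10 = \frac{1}{\frac{221}{16}} \left(-19\right) 10 = \frac{16}{221} \left(-19\right) 10 = \left(- \frac{304}{221}\right) 10 = - \frac{3040}{221}$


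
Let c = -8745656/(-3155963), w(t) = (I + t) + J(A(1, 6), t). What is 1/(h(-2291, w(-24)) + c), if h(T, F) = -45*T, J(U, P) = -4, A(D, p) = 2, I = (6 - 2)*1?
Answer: 3155963/325372751141 ≈ 9.6995e-6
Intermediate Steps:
I = 4 (I = 4*1 = 4)
w(t) = t (w(t) = (4 + t) - 4 = t)
c = 8745656/3155963 (c = -8745656*(-1/3155963) = 8745656/3155963 ≈ 2.7712)
1/(h(-2291, w(-24)) + c) = 1/(-45*(-2291) + 8745656/3155963) = 1/(103095 + 8745656/3155963) = 1/(325372751141/3155963) = 3155963/325372751141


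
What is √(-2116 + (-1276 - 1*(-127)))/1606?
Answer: I*√3265/1606 ≈ 0.035579*I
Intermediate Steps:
√(-2116 + (-1276 - 1*(-127)))/1606 = √(-2116 + (-1276 + 127))*(1/1606) = √(-2116 - 1149)*(1/1606) = √(-3265)*(1/1606) = (I*√3265)*(1/1606) = I*√3265/1606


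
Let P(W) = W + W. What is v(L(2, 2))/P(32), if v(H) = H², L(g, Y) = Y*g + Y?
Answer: 9/16 ≈ 0.56250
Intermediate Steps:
P(W) = 2*W
L(g, Y) = Y + Y*g
v(L(2, 2))/P(32) = (2*(1 + 2))²/((2*32)) = (2*3)²/64 = 6²*(1/64) = 36*(1/64) = 9/16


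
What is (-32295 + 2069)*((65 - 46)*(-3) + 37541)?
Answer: -1132991384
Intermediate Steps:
(-32295 + 2069)*((65 - 46)*(-3) + 37541) = -30226*(19*(-3) + 37541) = -30226*(-57 + 37541) = -30226*37484 = -1132991384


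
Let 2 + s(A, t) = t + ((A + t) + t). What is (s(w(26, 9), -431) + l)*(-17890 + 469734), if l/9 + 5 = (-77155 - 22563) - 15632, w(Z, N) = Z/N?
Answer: -4227174128096/9 ≈ -4.6969e+11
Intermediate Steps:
l = -1038195 (l = -45 + 9*((-77155 - 22563) - 15632) = -45 + 9*(-99718 - 15632) = -45 + 9*(-115350) = -45 - 1038150 = -1038195)
s(A, t) = -2 + A + 3*t (s(A, t) = -2 + (t + ((A + t) + t)) = -2 + (t + (A + 2*t)) = -2 + (A + 3*t) = -2 + A + 3*t)
(s(w(26, 9), -431) + l)*(-17890 + 469734) = ((-2 + 26/9 + 3*(-431)) - 1038195)*(-17890 + 469734) = ((-2 + 26*(1/9) - 1293) - 1038195)*451844 = ((-2 + 26/9 - 1293) - 1038195)*451844 = (-11629/9 - 1038195)*451844 = -9355384/9*451844 = -4227174128096/9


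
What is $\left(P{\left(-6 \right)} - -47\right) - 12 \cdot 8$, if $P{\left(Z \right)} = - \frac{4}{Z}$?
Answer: $- \frac{145}{3} \approx -48.333$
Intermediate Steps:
$\left(P{\left(-6 \right)} - -47\right) - 12 \cdot 8 = \left(- \frac{4}{-6} - -47\right) - 12 \cdot 8 = \left(\left(-4\right) \left(- \frac{1}{6}\right) + 47\right) - 96 = \left(\frac{2}{3} + 47\right) - 96 = \frac{143}{3} - 96 = - \frac{145}{3}$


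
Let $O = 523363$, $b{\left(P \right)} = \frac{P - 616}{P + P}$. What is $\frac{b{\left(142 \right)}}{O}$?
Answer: $- \frac{237}{74317546} \approx -3.189 \cdot 10^{-6}$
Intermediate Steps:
$b{\left(P \right)} = \frac{-616 + P}{2 P}$
$\frac{b{\left(142 \right)}}{O} = \frac{\frac{1}{2} \cdot \frac{1}{142} \left(-616 + 142\right)}{523363} = \frac{1}{2} \cdot \frac{1}{142} \left(-474\right) \frac{1}{523363} = \left(- \frac{237}{142}\right) \frac{1}{523363} = - \frac{237}{74317546}$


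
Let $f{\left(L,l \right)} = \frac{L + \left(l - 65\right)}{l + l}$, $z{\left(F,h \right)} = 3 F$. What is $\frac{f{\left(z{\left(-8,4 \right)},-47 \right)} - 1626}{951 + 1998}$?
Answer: $- \frac{76354}{138603} \approx -0.55088$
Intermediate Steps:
$f{\left(L,l \right)} = \frac{-65 + L + l}{2 l}$ ($f{\left(L,l \right)} = \frac{L + \left(-65 + l\right)}{2 l} = \left(-65 + L + l\right) \frac{1}{2 l} = \frac{-65 + L + l}{2 l}$)
$\frac{f{\left(z{\left(-8,4 \right)},-47 \right)} - 1626}{951 + 1998} = \frac{\frac{-65 + 3 \left(-8\right) - 47}{2 \left(-47\right)} - 1626}{951 + 1998} = \frac{\frac{1}{2} \left(- \frac{1}{47}\right) \left(-65 - 24 - 47\right) - 1626}{2949} = \left(\frac{1}{2} \left(- \frac{1}{47}\right) \left(-136\right) - 1626\right) \frac{1}{2949} = \left(\frac{68}{47} - 1626\right) \frac{1}{2949} = \left(- \frac{76354}{47}\right) \frac{1}{2949} = - \frac{76354}{138603}$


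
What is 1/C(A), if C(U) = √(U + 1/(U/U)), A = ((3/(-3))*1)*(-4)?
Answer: √5/5 ≈ 0.44721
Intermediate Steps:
A = 4 (A = ((3*(-⅓))*1)*(-4) = -1*1*(-4) = -1*(-4) = 4)
C(U) = √(1 + U) (C(U) = √(U + 1/1) = √(U + 1) = √(1 + U))
1/C(A) = 1/(√(1 + 4)) = 1/(√5) = √5/5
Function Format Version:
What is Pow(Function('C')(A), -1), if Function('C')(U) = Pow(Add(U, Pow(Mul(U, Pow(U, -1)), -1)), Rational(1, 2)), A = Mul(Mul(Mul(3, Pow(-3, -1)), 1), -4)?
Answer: Mul(Rational(1, 5), Pow(5, Rational(1, 2))) ≈ 0.44721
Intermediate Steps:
A = 4 (A = Mul(Mul(Mul(3, Rational(-1, 3)), 1), -4) = Mul(Mul(-1, 1), -4) = Mul(-1, -4) = 4)
Function('C')(U) = Pow(Add(1, U), Rational(1, 2)) (Function('C')(U) = Pow(Add(U, Pow(1, -1)), Rational(1, 2)) = Pow(Add(U, 1), Rational(1, 2)) = Pow(Add(1, U), Rational(1, 2)))
Pow(Function('C')(A), -1) = Pow(Pow(Add(1, 4), Rational(1, 2)), -1) = Pow(Pow(5, Rational(1, 2)), -1) = Mul(Rational(1, 5), Pow(5, Rational(1, 2)))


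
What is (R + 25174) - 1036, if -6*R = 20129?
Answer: 124699/6 ≈ 20783.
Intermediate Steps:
R = -20129/6 (R = -⅙*20129 = -20129/6 ≈ -3354.8)
(R + 25174) - 1036 = (-20129/6 + 25174) - 1036 = 130915/6 - 1036 = 124699/6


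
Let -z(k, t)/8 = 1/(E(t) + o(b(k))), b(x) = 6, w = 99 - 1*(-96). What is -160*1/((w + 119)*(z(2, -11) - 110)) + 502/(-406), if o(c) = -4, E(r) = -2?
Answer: -6398981/5194973 ≈ -1.2318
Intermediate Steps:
w = 195 (w = 99 + 96 = 195)
z(k, t) = 4/3 (z(k, t) = -8/(-2 - 4) = -8/(-6) = -8*(-⅙) = 4/3)
-160*1/((w + 119)*(z(2, -11) - 110)) + 502/(-406) = -160*1/((195 + 119)*(4/3 - 110)) + 502/(-406) = -160/((-326/3*314)) + 502*(-1/406) = -160/(-102364/3) - 251/203 = -160*(-3/102364) - 251/203 = 120/25591 - 251/203 = -6398981/5194973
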